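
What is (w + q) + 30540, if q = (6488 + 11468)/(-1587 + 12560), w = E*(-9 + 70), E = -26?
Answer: 317730198/10973 ≈ 28956.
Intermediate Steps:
w = -1586 (w = -26*(-9 + 70) = -26*61 = -1586)
q = 17956/10973 ≈ 1.6364
(w + q) + 30540 = (-1586 + 17956/10973) + 30540 = -17385222/10973 + 30540 = 317730198/10973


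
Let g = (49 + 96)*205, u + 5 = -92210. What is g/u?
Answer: -5945/18443 ≈ -0.32234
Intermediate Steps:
u = -92215 (u = -5 - 92210 = -92215)
g = 29725 (g = 145*205 = 29725)
g/u = 29725/(-92215) = 29725*(-1/92215) = -5945/18443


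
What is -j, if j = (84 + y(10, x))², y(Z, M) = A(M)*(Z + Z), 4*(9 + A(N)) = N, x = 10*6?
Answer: -41616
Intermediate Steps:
x = 60
A(N) = -9 + N/4
y(Z, M) = 2*Z*(-9 + M/4) (y(Z, M) = (-9 + M/4)*(Z + Z) = (-9 + M/4)*(2*Z) = 2*Z*(-9 + M/4))
j = 41616 (j = (84 + (½)*10*(-36 + 60))² = (84 + (½)*10*24)² = (84 + 120)² = 204² = 41616)
-j = -1*41616 = -41616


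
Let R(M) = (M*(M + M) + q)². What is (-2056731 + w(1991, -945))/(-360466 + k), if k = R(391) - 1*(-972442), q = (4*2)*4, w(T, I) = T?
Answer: -513685/23377645603 ≈ -2.1973e-5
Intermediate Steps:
q = 32 (q = 8*4 = 32)
R(M) = (32 + 2*M²)² (R(M) = (M*(M + M) + 32)² = (M*(2*M) + 32)² = (2*M² + 32)² = (32 + 2*M²)²)
k = 93510942878 (k = 4*(16 + 391²)² - 1*(-972442) = 4*(16 + 152881)² + 972442 = 4*152897² + 972442 = 4*23377492609 + 972442 = 93509970436 + 972442 = 93510942878)
(-2056731 + w(1991, -945))/(-360466 + k) = (-2056731 + 1991)/(-360466 + 93510942878) = -2054740/93510582412 = -2054740*1/93510582412 = -513685/23377645603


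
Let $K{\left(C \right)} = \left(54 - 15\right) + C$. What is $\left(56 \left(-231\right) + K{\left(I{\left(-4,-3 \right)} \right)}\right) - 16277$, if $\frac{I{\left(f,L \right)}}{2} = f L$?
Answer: $-29150$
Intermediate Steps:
$I{\left(f,L \right)} = 2 L f$ ($I{\left(f,L \right)} = 2 f L = 2 L f$)
$K{\left(C \right)} = 39 + C$
$\left(56 \left(-231\right) + K{\left(I{\left(-4,-3 \right)} \right)}\right) - 16277 = \left(56 \left(-231\right) + \left(39 + 2 \left(-3\right) \left(-4\right)\right)\right) - 16277 = \left(-12936 + \left(39 + 24\right)\right) - 16277 = \left(-12936 + 63\right) - 16277 = -12873 - 16277 = -29150$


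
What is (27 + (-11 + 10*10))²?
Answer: 13456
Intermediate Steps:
(27 + (-11 + 10*10))² = (27 + (-11 + 100))² = (27 + 89)² = 116² = 13456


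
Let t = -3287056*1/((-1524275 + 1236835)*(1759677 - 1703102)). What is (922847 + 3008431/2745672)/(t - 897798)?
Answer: -2575316790836415473125/2505411534610863336648 ≈ -1.0279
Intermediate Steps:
t = 205441/1016369875 (t = -3287056/(56575*(-287440)) = -3287056/(-16261918000) = -3287056*(-1/16261918000) = 205441/1016369875 ≈ 0.00020213)
(922847 + 3008431/2745672)/(t - 897798) = (922847 + 3008431/2745672)/(205441/1016369875 - 897798) = (922847 + 3008431*(1/2745672))/(-912494840829809/1016369875) = (922847 + 3008431/2745672)*(-1016369875/912494840829809) = (2533838176615/2745672)*(-1016369875/912494840829809) = -2575316790836415473125/2505411534610863336648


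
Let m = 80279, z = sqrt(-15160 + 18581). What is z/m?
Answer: sqrt(3421)/80279 ≈ 0.00072858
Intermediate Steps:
z = sqrt(3421) ≈ 58.489
z/m = sqrt(3421)/80279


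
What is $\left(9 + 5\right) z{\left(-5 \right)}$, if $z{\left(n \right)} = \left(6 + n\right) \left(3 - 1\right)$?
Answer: $28$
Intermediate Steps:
$z{\left(n \right)} = 12 + 2 n$ ($z{\left(n \right)} = \left(6 + n\right) 2 = 12 + 2 n$)
$\left(9 + 5\right) z{\left(-5 \right)} = \left(9 + 5\right) \left(12 + 2 \left(-5\right)\right) = 14 \left(12 - 10\right) = 14 \cdot 2 = 28$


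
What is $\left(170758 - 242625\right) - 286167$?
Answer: $-358034$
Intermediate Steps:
$\left(170758 - 242625\right) - 286167 = -71867 - 286167 = -358034$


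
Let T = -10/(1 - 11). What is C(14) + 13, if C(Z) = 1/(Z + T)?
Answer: 196/15 ≈ 13.067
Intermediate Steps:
T = 1 (T = -10/(-10) = -10*(-⅒) = 1)
C(Z) = 1/(1 + Z) (C(Z) = 1/(Z + 1) = 1/(1 + Z))
C(14) + 13 = 1/(1 + 14) + 13 = 1/15 + 13 = 196/15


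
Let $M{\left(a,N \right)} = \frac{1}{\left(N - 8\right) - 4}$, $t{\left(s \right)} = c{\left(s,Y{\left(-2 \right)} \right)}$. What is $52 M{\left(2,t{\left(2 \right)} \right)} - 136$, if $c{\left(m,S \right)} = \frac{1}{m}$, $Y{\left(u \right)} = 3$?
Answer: $- \frac{3232}{23} \approx -140.52$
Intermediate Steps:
$t{\left(s \right)} = \frac{1}{s}$
$M{\left(a,N \right)} = \frac{1}{-12 + N}$ ($M{\left(a,N \right)} = \frac{1}{\left(-8 + N\right) - 4} = \frac{1}{-12 + N}$)
$52 M{\left(2,t{\left(2 \right)} \right)} - 136 = \frac{52}{-12 + \frac{1}{2}} - 136 = \frac{52}{- \frac{23}{2}} - 136 = 52 \left(- \frac{2}{23}\right) - 136 = - \frac{104}{23} - 136 = - \frac{3232}{23}$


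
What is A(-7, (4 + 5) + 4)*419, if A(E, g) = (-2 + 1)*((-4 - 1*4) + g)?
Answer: -2095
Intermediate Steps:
A(E, g) = 8 - g (A(E, g) = -((-4 - 4) + g) = -(-8 + g) = 8 - g)
A(-7, (4 + 5) + 4)*419 = (8 - ((4 + 5) + 4))*419 = (8 - (9 + 4))*419 = (8 - 1*13)*419 = (8 - 13)*419 = -5*419 = -2095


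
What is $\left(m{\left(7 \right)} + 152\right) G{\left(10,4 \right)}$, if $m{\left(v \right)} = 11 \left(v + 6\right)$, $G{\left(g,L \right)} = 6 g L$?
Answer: $70800$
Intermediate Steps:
$G{\left(g,L \right)} = 6 L g$
$m{\left(v \right)} = 66 + 11 v$ ($m{\left(v \right)} = 11 \left(6 + v\right) = 66 + 11 v$)
$\left(m{\left(7 \right)} + 152\right) G{\left(10,4 \right)} = \left(\left(66 + 11 \cdot 7\right) + 152\right) 6 \cdot 4 \cdot 10 = \left(\left(66 + 77\right) + 152\right) 240 = \left(143 + 152\right) 240 = 295 \cdot 240 = 70800$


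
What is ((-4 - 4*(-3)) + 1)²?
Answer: 81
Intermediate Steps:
((-4 - 4*(-3)) + 1)² = ((-4 + 12) + 1)² = (8 + 1)² = 9² = 81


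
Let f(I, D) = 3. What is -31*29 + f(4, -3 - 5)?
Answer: -896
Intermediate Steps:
-31*29 + f(4, -3 - 5) = -31*29 + 3 = -899 + 3 = -896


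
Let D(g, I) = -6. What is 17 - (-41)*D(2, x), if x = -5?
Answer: -229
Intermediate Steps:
17 - (-41)*D(2, x) = 17 - (-41)*(-6) = 17 - 41*6 = 17 - 246 = -229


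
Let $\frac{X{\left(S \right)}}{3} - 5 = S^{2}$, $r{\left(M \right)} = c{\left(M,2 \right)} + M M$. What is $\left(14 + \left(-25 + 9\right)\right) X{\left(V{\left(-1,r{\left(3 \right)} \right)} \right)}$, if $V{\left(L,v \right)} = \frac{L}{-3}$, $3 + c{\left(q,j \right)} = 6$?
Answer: $- \frac{92}{3} \approx -30.667$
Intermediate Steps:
$c{\left(q,j \right)} = 3$ ($c{\left(q,j \right)} = -3 + 6 = 3$)
$r{\left(M \right)} = 3 + M^{2}$ ($r{\left(M \right)} = 3 + M M = 3 + M^{2}$)
$V{\left(L,v \right)} = - \frac{L}{3}$ ($V{\left(L,v \right)} = L \left(- \frac{1}{3}\right) = - \frac{L}{3}$)
$X{\left(S \right)} = 15 + 3 S^{2}$
$\left(14 + \left(-25 + 9\right)\right) X{\left(V{\left(-1,r{\left(3 \right)} \right)} \right)} = \left(14 + \left(-25 + 9\right)\right) \left(15 + 3 \left(\left(- \frac{1}{3}\right) \left(-1\right)\right)^{2}\right) = \left(14 - 16\right) \left(15 + \frac{3}{9}\right) = - 2 \left(15 + 3 \cdot \frac{1}{9}\right) = - 2 \left(15 + \frac{1}{3}\right) = \left(-2\right) \frac{46}{3} = - \frac{92}{3}$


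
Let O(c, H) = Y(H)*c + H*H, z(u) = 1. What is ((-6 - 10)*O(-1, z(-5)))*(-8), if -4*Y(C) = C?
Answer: 160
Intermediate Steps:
Y(C) = -C/4
O(c, H) = H**2 - H*c/4 (O(c, H) = (-H/4)*c + H*H = -H*c/4 + H**2 = H**2 - H*c/4)
((-6 - 10)*O(-1, z(-5)))*(-8) = ((-6 - 10)*((1/4)*1*(-1*(-1) + 4*1)))*(-8) = -4*(1 + 4)*(-8) = -4*5*(-8) = -16*5/4*(-8) = -20*(-8) = 160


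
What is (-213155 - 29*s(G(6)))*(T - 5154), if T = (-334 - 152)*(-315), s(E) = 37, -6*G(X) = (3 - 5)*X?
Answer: -31692033408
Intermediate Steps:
G(X) = X/3 (G(X) = -(3 - 5)*X/6 = -(-1)*X/3 = X/3)
T = 153090 (T = -486*(-315) = 153090)
(-213155 - 29*s(G(6)))*(T - 5154) = (-213155 - 29*37)*(153090 - 5154) = (-213155 - 1073)*147936 = -214228*147936 = -31692033408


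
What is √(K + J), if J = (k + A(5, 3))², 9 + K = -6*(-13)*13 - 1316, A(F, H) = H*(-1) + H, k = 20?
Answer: √89 ≈ 9.4340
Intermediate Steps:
A(F, H) = 0 (A(F, H) = -H + H = 0)
K = -311 (K = -9 + (-6*(-13)*13 - 1316) = -9 + (78*13 - 1316) = -9 + (1014 - 1316) = -9 - 302 = -311)
J = 400 (J = (20 + 0)² = 20² = 400)
√(K + J) = √(-311 + 400) = √89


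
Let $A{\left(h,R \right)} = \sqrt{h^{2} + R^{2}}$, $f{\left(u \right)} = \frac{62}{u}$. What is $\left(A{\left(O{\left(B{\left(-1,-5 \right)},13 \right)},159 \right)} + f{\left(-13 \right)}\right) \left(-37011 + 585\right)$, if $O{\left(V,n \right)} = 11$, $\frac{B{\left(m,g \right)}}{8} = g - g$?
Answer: $173724 - 36426 \sqrt{25402} \approx -5.6319 \cdot 10^{6}$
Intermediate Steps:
$B{\left(m,g \right)} = 0$ ($B{\left(m,g \right)} = 8 \left(g - g\right) = 8 \cdot 0 = 0$)
$A{\left(h,R \right)} = \sqrt{R^{2} + h^{2}}$
$\left(A{\left(O{\left(B{\left(-1,-5 \right)},13 \right)},159 \right)} + f{\left(-13 \right)}\right) \left(-37011 + 585\right) = \left(\sqrt{159^{2} + 11^{2}} + \frac{62}{-13}\right) \left(-37011 + 585\right) = \left(\sqrt{25281 + 121} + 62 \left(- \frac{1}{13}\right)\right) \left(-36426\right) = \left(\sqrt{25402} - \frac{62}{13}\right) \left(-36426\right) = \left(- \frac{62}{13} + \sqrt{25402}\right) \left(-36426\right) = 173724 - 36426 \sqrt{25402}$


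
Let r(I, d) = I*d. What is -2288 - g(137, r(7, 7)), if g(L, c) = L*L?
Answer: -21057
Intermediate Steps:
g(L, c) = L**2
-2288 - g(137, r(7, 7)) = -2288 - 1*137**2 = -2288 - 1*18769 = -2288 - 18769 = -21057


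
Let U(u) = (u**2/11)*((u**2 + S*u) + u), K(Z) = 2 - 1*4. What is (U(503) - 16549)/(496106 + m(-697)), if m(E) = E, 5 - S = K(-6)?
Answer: 65031480258/5449499 ≈ 11933.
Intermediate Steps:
K(Z) = -2 (K(Z) = 2 - 4 = -2)
S = 7 (S = 5 - 1*(-2) = 5 + 2 = 7)
U(u) = u**2*(u**2 + 8*u)/11 (U(u) = (u**2/11)*((u**2 + 7*u) + u) = (u**2*(1/11))*(u**2 + 8*u) = (u**2/11)*(u**2 + 8*u) = u**2*(u**2 + 8*u)/11)
(U(503) - 16549)/(496106 + m(-697)) = ((1/11)*503**3*(8 + 503) - 16549)/(496106 - 697) = ((1/11)*127263527*511 - 16549)/495409 = (65031662297/11 - 16549)*(1/495409) = (65031480258/11)*(1/495409) = 65031480258/5449499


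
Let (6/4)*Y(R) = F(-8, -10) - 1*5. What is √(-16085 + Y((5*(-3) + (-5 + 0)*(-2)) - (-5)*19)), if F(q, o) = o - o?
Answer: 7*I*√2955/3 ≈ 126.84*I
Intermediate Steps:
F(q, o) = 0
Y(R) = -10/3 (Y(R) = 2*(0 - 1*5)/3 = 2*(0 - 5)/3 = (⅔)*(-5) = -10/3)
√(-16085 + Y((5*(-3) + (-5 + 0)*(-2)) - (-5)*19)) = √(-16085 - 10/3) = √(-48265/3) = 7*I*√2955/3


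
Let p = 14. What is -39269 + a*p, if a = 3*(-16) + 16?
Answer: -39717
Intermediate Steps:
a = -32 (a = -48 + 16 = -32)
-39269 + a*p = -39269 - 32*14 = -39269 - 448 = -39717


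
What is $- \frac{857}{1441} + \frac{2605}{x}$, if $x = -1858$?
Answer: $- \frac{5346111}{2677378} \approx -1.9968$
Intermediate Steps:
$- \frac{857}{1441} + \frac{2605}{x} = - \frac{857}{1441} + \frac{2605}{-1858} = \left(-857\right) \frac{1}{1441} + 2605 \left(- \frac{1}{1858}\right) = - \frac{857}{1441} - \frac{2605}{1858} = - \frac{5346111}{2677378}$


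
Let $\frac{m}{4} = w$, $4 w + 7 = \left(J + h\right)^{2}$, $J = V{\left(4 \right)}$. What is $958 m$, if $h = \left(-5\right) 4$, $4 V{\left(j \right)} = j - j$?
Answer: $376494$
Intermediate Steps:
$V{\left(j \right)} = 0$ ($V{\left(j \right)} = \frac{j - j}{4} = \frac{1}{4} \cdot 0 = 0$)
$J = 0$
$h = -20$
$w = \frac{393}{4}$ ($w = - \frac{7}{4} + \frac{\left(0 - 20\right)^{2}}{4} = - \frac{7}{4} + \frac{\left(-20\right)^{2}}{4} = - \frac{7}{4} + \frac{1}{4} \cdot 400 = - \frac{7}{4} + 100 = \frac{393}{4} \approx 98.25$)
$m = 393$ ($m = 4 \cdot \frac{393}{4} = 393$)
$958 m = 958 \cdot 393 = 376494$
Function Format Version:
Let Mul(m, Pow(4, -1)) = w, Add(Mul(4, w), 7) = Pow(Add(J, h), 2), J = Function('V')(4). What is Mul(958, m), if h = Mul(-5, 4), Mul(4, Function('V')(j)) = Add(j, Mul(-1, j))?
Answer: 376494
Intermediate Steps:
Function('V')(j) = 0 (Function('V')(j) = Mul(Rational(1, 4), Add(j, Mul(-1, j))) = Mul(Rational(1, 4), 0) = 0)
J = 0
h = -20
w = Rational(393, 4) (w = Add(Rational(-7, 4), Mul(Rational(1, 4), Pow(Add(0, -20), 2))) = Add(Rational(-7, 4), Mul(Rational(1, 4), Pow(-20, 2))) = Add(Rational(-7, 4), Mul(Rational(1, 4), 400)) = Add(Rational(-7, 4), 100) = Rational(393, 4) ≈ 98.250)
m = 393 (m = Mul(4, Rational(393, 4)) = 393)
Mul(958, m) = Mul(958, 393) = 376494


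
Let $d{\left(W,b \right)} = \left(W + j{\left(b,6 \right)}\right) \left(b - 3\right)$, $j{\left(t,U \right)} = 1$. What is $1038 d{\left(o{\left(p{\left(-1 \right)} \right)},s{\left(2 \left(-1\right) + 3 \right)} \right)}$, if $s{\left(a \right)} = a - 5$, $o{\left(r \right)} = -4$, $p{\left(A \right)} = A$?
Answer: $21798$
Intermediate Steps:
$s{\left(a \right)} = -5 + a$
$d{\left(W,b \right)} = \left(1 + W\right) \left(-3 + b\right)$ ($d{\left(W,b \right)} = \left(W + 1\right) \left(b - 3\right) = \left(1 + W\right) \left(-3 + b\right)$)
$1038 d{\left(o{\left(p{\left(-1 \right)} \right)},s{\left(2 \left(-1\right) + 3 \right)} \right)} = 1038 \left(-3 + \left(-5 + \left(2 \left(-1\right) + 3\right)\right) - -12 - 4 \left(-5 + \left(2 \left(-1\right) + 3\right)\right)\right) = 1038 \left(-3 + \left(-5 + \left(-2 + 3\right)\right) + 12 - 4 \left(-5 + \left(-2 + 3\right)\right)\right) = 1038 \left(-3 + \left(-5 + 1\right) + 12 - 4 \left(-5 + 1\right)\right) = 1038 \left(-3 - 4 + 12 - -16\right) = 1038 \left(-3 - 4 + 12 + 16\right) = 1038 \cdot 21 = 21798$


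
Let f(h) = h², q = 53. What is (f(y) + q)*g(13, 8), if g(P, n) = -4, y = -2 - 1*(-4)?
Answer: -228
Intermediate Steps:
y = 2 (y = -2 + 4 = 2)
(f(y) + q)*g(13, 8) = (2² + 53)*(-4) = (4 + 53)*(-4) = 57*(-4) = -228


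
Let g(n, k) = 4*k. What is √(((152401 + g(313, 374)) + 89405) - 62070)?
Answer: 4*√11327 ≈ 425.71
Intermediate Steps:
√(((152401 + g(313, 374)) + 89405) - 62070) = √(((152401 + 4*374) + 89405) - 62070) = √(((152401 + 1496) + 89405) - 62070) = √((153897 + 89405) - 62070) = √(243302 - 62070) = √181232 = 4*√11327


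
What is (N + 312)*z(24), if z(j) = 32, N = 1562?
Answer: 59968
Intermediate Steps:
(N + 312)*z(24) = (1562 + 312)*32 = 1874*32 = 59968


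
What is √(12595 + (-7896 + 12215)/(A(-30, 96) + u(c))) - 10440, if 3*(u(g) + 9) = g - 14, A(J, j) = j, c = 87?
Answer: -10440 + √1409375458/334 ≈ -10328.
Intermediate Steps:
u(g) = -41/3 + g/3 (u(g) = -9 + (g - 14)/3 = -9 + (-14 + g)/3 = -9 + (-14/3 + g/3) = -41/3 + g/3)
√(12595 + (-7896 + 12215)/(A(-30, 96) + u(c))) - 10440 = √(12595 + (-7896 + 12215)/(96 + (-41/3 + (⅓)*87))) - 10440 = √(12595 + 4319/(96 + (-41/3 + 29))) - 10440 = √(12595 + 4319/(96 + 46/3)) - 10440 = √(12595 + 4319/(334/3)) - 10440 = √(12595 + 4319*(3/334)) - 10440 = √(12595 + 12957/334) - 10440 = √(4219687/334) - 10440 = √1409375458/334 - 10440 = -10440 + √1409375458/334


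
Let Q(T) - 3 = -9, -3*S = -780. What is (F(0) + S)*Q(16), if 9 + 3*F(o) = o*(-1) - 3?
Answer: -1536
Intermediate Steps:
S = 260 (S = -⅓*(-780) = 260)
Q(T) = -6 (Q(T) = 3 - 9 = -6)
F(o) = -4 - o/3 (F(o) = -3 + (o*(-1) - 3)/3 = -3 + (-o - 3)/3 = -3 + (-3 - o)/3 = -3 + (-1 - o/3) = -4 - o/3)
(F(0) + S)*Q(16) = ((-4 - ⅓*0) + 260)*(-6) = ((-4 + 0) + 260)*(-6) = (-4 + 260)*(-6) = 256*(-6) = -1536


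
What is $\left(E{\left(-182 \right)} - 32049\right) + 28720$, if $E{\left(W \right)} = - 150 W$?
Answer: $23971$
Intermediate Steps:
$\left(E{\left(-182 \right)} - 32049\right) + 28720 = \left(\left(-150\right) \left(-182\right) - 32049\right) + 28720 = \left(27300 - 32049\right) + 28720 = -4749 + 28720 = 23971$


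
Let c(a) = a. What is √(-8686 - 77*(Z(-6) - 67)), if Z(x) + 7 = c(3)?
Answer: I*√3219 ≈ 56.736*I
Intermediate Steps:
Z(x) = -4 (Z(x) = -7 + 3 = -4)
√(-8686 - 77*(Z(-6) - 67)) = √(-8686 - 77*(-4 - 67)) = √(-8686 - 77*(-71)) = √(-8686 + 5467) = √(-3219) = I*√3219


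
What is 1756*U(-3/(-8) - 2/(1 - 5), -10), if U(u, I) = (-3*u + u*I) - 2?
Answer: -46973/2 ≈ -23487.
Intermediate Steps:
U(u, I) = -2 - 3*u + I*u (U(u, I) = (-3*u + I*u) - 2 = -2 - 3*u + I*u)
1756*U(-3/(-8) - 2/(1 - 5), -10) = 1756*(-2 - 3*(-3/(-8) - 2/(1 - 5)) - 10*(-3/(-8) - 2/(1 - 5))) = 1756*(-2 - 3*(-3*(-⅛) - 2/(-4)) - 10*(-3*(-⅛) - 2/(-4))) = 1756*(-2 - 3*(3/8 - 2*(-¼)) - 10*(3/8 - 2*(-¼))) = 1756*(-2 - 3*(3/8 + ½) - 10*(3/8 + ½)) = 1756*(-2 - 3*7/8 - 10*7/8) = 1756*(-2 - 21/8 - 35/4) = 1756*(-107/8) = -46973/2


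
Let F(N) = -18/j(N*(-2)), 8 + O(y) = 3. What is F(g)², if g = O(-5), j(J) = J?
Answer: 81/25 ≈ 3.2400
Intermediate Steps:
O(y) = -5 (O(y) = -8 + 3 = -5)
g = -5
F(N) = 9/N (F(N) = -18*(-1/(2*N)) = -(-9)/N = 9/N)
F(g)² = (9/(-5))² = (9*(-⅕))² = (-9/5)² = 81/25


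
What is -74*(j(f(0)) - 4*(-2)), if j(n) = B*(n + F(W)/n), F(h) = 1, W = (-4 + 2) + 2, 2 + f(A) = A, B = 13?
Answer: 1813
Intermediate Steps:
f(A) = -2 + A
W = 0 (W = -2 + 2 = 0)
j(n) = 13*n + 13/n (j(n) = 13*(n + 1/n) = 13*n + 13/n)
-74*(j(f(0)) - 4*(-2)) = -74*((13*(-2 + 0) + 13/(-2 + 0)) - 4*(-2)) = -74*((13*(-2) + 13/(-2)) + 8) = -74*((-26 + 13*(-½)) + 8) = -74*((-26 - 13/2) + 8) = -74*(-65/2 + 8) = -74*(-49/2) = 1813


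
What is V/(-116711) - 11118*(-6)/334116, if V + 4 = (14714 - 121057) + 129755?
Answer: -140595/154742113 ≈ -0.00090858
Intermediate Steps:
V = 23408 (V = -4 + ((14714 - 121057) + 129755) = -4 + (-106343 + 129755) = -4 + 23412 = 23408)
V/(-116711) - 11118*(-6)/334116 = 23408/(-116711) - 11118*(-6)/334116 = 23408*(-1/116711) + 66708*(1/334116) = -3344/16673 + 1853/9281 = -140595/154742113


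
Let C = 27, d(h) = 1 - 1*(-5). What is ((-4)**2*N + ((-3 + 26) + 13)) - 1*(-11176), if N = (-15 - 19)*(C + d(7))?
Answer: -6740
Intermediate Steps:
d(h) = 6 (d(h) = 1 + 5 = 6)
N = -1122 (N = (-15 - 19)*(27 + 6) = -34*33 = -1122)
((-4)**2*N + ((-3 + 26) + 13)) - 1*(-11176) = ((-4)**2*(-1122) + ((-3 + 26) + 13)) - 1*(-11176) = (16*(-1122) + (23 + 13)) + 11176 = (-17952 + 36) + 11176 = -17916 + 11176 = -6740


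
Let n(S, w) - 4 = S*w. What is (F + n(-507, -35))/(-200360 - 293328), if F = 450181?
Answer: -233965/246844 ≈ -0.94783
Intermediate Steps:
n(S, w) = 4 + S*w
(F + n(-507, -35))/(-200360 - 293328) = (450181 + (4 - 507*(-35)))/(-200360 - 293328) = (450181 + (4 + 17745))/(-493688) = (450181 + 17749)*(-1/493688) = 467930*(-1/493688) = -233965/246844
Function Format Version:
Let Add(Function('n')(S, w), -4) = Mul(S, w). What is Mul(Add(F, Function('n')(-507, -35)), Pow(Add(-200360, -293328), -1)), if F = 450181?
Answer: Rational(-233965, 246844) ≈ -0.94783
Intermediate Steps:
Function('n')(S, w) = Add(4, Mul(S, w))
Mul(Add(F, Function('n')(-507, -35)), Pow(Add(-200360, -293328), -1)) = Mul(Add(450181, Add(4, Mul(-507, -35))), Pow(Add(-200360, -293328), -1)) = Mul(Add(450181, Add(4, 17745)), Pow(-493688, -1)) = Mul(Add(450181, 17749), Rational(-1, 493688)) = Mul(467930, Rational(-1, 493688)) = Rational(-233965, 246844)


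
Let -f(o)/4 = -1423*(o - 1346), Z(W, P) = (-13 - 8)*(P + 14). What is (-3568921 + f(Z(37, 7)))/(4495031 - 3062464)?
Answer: -13740525/1432567 ≈ -9.5915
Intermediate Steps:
Z(W, P) = -294 - 21*P (Z(W, P) = -21*(14 + P) = -294 - 21*P)
f(o) = -7661432 + 5692*o (f(o) = -(-5692)*(o - 1346) = -(-5692)*(-1346 + o) = -4*(1915358 - 1423*o) = -7661432 + 5692*o)
(-3568921 + f(Z(37, 7)))/(4495031 - 3062464) = (-3568921 + (-7661432 + 5692*(-294 - 21*7)))/(4495031 - 3062464) = (-3568921 + (-7661432 + 5692*(-294 - 147)))/1432567 = (-3568921 + (-7661432 + 5692*(-441)))*(1/1432567) = (-3568921 + (-7661432 - 2510172))*(1/1432567) = (-3568921 - 10171604)*(1/1432567) = -13740525*1/1432567 = -13740525/1432567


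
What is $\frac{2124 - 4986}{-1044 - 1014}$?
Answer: $\frac{477}{343} \approx 1.3907$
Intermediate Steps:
$\frac{2124 - 4986}{-1044 - 1014} = - \frac{2862}{-2058} = \left(-2862\right) \left(- \frac{1}{2058}\right) = \frac{477}{343}$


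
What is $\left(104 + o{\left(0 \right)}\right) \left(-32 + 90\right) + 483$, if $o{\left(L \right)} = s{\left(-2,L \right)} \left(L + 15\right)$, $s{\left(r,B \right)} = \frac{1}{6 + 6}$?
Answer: $\frac{13175}{2} \approx 6587.5$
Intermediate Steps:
$s{\left(r,B \right)} = \frac{1}{12}$
$o{\left(L \right)} = \frac{5}{4} + \frac{L}{12}$ ($o{\left(L \right)} = \frac{L + 15}{12} = \frac{15 + L}{12} = \frac{5}{4} + \frac{L}{12}$)
$\left(104 + o{\left(0 \right)}\right) \left(-32 + 90\right) + 483 = \left(104 + \left(\frac{5}{4} + \frac{1}{12} \cdot 0\right)\right) \left(-32 + 90\right) + 483 = \left(104 + \left(\frac{5}{4} + 0\right)\right) 58 + 483 = \left(104 + \frac{5}{4}\right) 58 + 483 = \frac{421}{4} \cdot 58 + 483 = \frac{12209}{2} + 483 = \frac{13175}{2}$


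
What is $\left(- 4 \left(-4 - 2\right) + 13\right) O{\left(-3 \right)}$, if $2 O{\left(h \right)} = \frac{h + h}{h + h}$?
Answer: $\frac{37}{2} \approx 18.5$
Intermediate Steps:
$O{\left(h \right)} = \frac{1}{2}$ ($O{\left(h \right)} = \frac{\left(h + h\right) \frac{1}{h + h}}{2} = \frac{2 h \frac{1}{2 h}}{2} = \frac{1}{2} \cdot 1 = \frac{1}{2}$)
$\left(- 4 \left(-4 - 2\right) + 13\right) O{\left(-3 \right)} = \left(- 4 \left(-4 - 2\right) + 13\right) \frac{1}{2} = \left(\left(-4\right) \left(-6\right) + 13\right) \frac{1}{2} = \left(24 + 13\right) \frac{1}{2} = 37 \cdot \frac{1}{2} = \frac{37}{2}$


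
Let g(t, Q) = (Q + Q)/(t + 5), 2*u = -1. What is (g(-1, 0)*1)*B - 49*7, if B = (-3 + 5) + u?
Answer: -343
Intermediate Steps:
u = -½ (u = (½)*(-1) = -½ ≈ -0.50000)
g(t, Q) = 2*Q/(5 + t) (g(t, Q) = (2*Q)/(5 + t) = 2*Q/(5 + t))
B = 3/2 (B = (-3 + 5) - ½ = 2 - ½ = 3/2 ≈ 1.5000)
(g(-1, 0)*1)*B - 49*7 = ((2*0/(5 - 1))*1)*(3/2) - 49*7 = ((2*0/4)*1)*(3/2) - 343 = ((2*0*(¼))*1)*(3/2) - 343 = (0*1)*(3/2) - 343 = 0*(3/2) - 343 = 0 - 343 = -343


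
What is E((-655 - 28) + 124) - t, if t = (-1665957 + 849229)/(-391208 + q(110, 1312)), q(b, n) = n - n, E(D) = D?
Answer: -27437750/48901 ≈ -561.09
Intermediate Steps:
q(b, n) = 0
t = 102091/48901 (t = (-1665957 + 849229)/(-391208 + 0) = -816728/(-391208) = -816728*(-1/391208) = 102091/48901 ≈ 2.0877)
E((-655 - 28) + 124) - t = ((-655 - 28) + 124) - 1*102091/48901 = (-683 + 124) - 102091/48901 = -559 - 102091/48901 = -27437750/48901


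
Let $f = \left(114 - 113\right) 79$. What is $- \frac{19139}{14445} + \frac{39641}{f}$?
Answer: $\frac{571102264}{1141155} \approx 500.46$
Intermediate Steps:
$f = 79$ ($f = \left(114 - 113\right) 79 = 1 \cdot 79 = 79$)
$- \frac{19139}{14445} + \frac{39641}{f} = - \frac{19139}{14445} + \frac{39641}{79} = \frac{571102264}{1141155}$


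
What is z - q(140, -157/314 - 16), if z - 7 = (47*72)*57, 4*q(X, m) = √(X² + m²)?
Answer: 192895 - √79489/8 ≈ 1.9286e+5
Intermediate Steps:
q(X, m) = √(X² + m²)/4
z = 192895 (z = 7 + (47*72)*57 = 7 + 3384*57 = 7 + 192888 = 192895)
z - q(140, -157/314 - 16) = 192895 - √(140² + (-157/314 - 16)²)/4 = 192895 - √(19600 + (-157*1/314 - 16)²)/4 = 192895 - √(19600 + (-½ - 16)²)/4 = 192895 - √(19600 + (-33/2)²)/4 = 192895 - √(19600 + 1089/4)/4 = 192895 - √(79489/4)/4 = 192895 - √79489/2/4 = 192895 - √79489/8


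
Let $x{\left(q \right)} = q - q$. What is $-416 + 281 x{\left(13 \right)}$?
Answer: $-416$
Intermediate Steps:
$x{\left(q \right)} = 0$
$-416 + 281 x{\left(13 \right)} = -416 + 281 \cdot 0 = -416 + 0 = -416$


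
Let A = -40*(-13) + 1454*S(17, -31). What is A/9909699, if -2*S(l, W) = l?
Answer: -11839/9909699 ≈ -0.0011947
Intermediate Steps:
S(l, W) = -l/2
A = -11839 (A = -40*(-13) + 1454*(-½*17) = 520 + 1454*(-17/2) = 520 - 12359 = -11839)
A/9909699 = -11839/9909699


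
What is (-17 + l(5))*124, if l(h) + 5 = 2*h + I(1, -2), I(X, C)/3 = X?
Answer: -1116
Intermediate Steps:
I(X, C) = 3*X
l(h) = -2 + 2*h (l(h) = -5 + (2*h + 3*1) = -5 + (2*h + 3) = -5 + (3 + 2*h) = -2 + 2*h)
(-17 + l(5))*124 = (-17 + (-2 + 2*5))*124 = (-17 + (-2 + 10))*124 = (-17 + 8)*124 = -9*124 = -1116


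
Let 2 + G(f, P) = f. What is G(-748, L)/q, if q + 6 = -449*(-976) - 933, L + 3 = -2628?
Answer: -150/87457 ≈ -0.0017151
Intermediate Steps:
L = -2631 (L = -3 - 2628 = -2631)
G(f, P) = -2 + f
q = 437285 (q = -6 + (-449*(-976) - 933) = -6 + (438224 - 933) = -6 + 437291 = 437285)
G(-748, L)/q = (-2 - 748)/437285 = -750*1/437285 = -150/87457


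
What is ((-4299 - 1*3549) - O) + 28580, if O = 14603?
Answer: 6129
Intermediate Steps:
((-4299 - 1*3549) - O) + 28580 = ((-4299 - 1*3549) - 1*14603) + 28580 = ((-4299 - 3549) - 14603) + 28580 = (-7848 - 14603) + 28580 = -22451 + 28580 = 6129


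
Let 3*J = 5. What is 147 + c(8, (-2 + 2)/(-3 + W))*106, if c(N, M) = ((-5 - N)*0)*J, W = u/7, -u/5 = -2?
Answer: 147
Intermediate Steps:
u = 10 (u = -5*(-2) = 10)
J = 5/3 (J = (1/3)*5 = 5/3 ≈ 1.6667)
W = 10/7 ≈ 1.4286
c(N, M) = 0 (c(N, M) = ((-5 - N)*0)*(5/3) = 0*(5/3) = 0)
147 + c(8, (-2 + 2)/(-3 + W))*106 = 147 + 0*106 = 147 + 0 = 147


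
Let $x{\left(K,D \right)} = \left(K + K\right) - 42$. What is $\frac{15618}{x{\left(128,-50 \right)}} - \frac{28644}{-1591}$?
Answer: $\frac{15489027}{170237} \approx 90.985$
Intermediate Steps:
$x{\left(K,D \right)} = -42 + 2 K$ ($x{\left(K,D \right)} = 2 K - 42 = -42 + 2 K$)
$\frac{15618}{x{\left(128,-50 \right)}} - \frac{28644}{-1591} = \frac{15618}{-42 + 2 \cdot 128} - \frac{28644}{-1591} = \frac{15618}{-42 + 256} - - \frac{28644}{1591} = \frac{15618}{214} + \frac{28644}{1591} = 15618 \cdot \frac{1}{214} + \frac{28644}{1591} = \frac{7809}{107} + \frac{28644}{1591} = \frac{15489027}{170237}$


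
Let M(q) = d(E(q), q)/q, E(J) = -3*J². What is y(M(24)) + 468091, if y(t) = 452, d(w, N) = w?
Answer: 468543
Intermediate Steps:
M(q) = -3*q (M(q) = (-3*q²)/q = -3*q)
y(M(24)) + 468091 = 452 + 468091 = 468543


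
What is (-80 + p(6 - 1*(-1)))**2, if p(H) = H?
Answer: 5329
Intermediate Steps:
(-80 + p(6 - 1*(-1)))**2 = (-80 + (6 - 1*(-1)))**2 = (-80 + (6 + 1))**2 = (-80 + 7)**2 = (-73)**2 = 5329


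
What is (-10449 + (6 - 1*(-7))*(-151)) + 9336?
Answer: -3076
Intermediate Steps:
(-10449 + (6 - 1*(-7))*(-151)) + 9336 = (-10449 + (6 + 7)*(-151)) + 9336 = (-10449 + 13*(-151)) + 9336 = (-10449 - 1963) + 9336 = -12412 + 9336 = -3076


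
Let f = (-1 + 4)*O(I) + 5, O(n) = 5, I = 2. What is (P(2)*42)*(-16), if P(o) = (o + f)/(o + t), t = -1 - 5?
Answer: 3696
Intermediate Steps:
f = 20 (f = (-1 + 4)*5 + 5 = 3*5 + 5 = 15 + 5 = 20)
t = -6
P(o) = (20 + o)/(-6 + o) (P(o) = (o + 20)/(o - 6) = (20 + o)/(-6 + o))
(P(2)*42)*(-16) = (((20 + 2)/(-6 + 2))*42)*(-16) = ((22/(-4))*42)*(-16) = (-¼*22*42)*(-16) = -11/2*42*(-16) = -231*(-16) = 3696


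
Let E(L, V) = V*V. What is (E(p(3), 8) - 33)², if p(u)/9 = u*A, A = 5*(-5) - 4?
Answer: 961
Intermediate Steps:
A = -29 (A = -25 - 4 = -29)
p(u) = -261*u (p(u) = 9*(u*(-29)) = 9*(-29*u) = -261*u)
E(L, V) = V²
(E(p(3), 8) - 33)² = (8² - 33)² = (64 - 33)² = 31² = 961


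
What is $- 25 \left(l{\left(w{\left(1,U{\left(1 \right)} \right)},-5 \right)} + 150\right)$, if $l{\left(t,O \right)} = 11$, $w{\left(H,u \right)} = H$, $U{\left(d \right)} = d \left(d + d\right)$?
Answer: $-4025$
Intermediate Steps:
$U{\left(d \right)} = 2 d^{2}$ ($U{\left(d \right)} = d 2 d = 2 d^{2}$)
$- 25 \left(l{\left(w{\left(1,U{\left(1 \right)} \right)},-5 \right)} + 150\right) = - 25 \left(11 + 150\right) = \left(-25\right) 161 = -4025$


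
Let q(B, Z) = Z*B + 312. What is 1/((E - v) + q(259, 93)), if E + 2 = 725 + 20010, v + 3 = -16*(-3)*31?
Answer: 1/43647 ≈ 2.2911e-5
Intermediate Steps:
q(B, Z) = 312 + B*Z (q(B, Z) = B*Z + 312 = 312 + B*Z)
v = 1485 (v = -3 - 16*(-3)*31 = -3 + 48*31 = -3 + 1488 = 1485)
E = 20733 (E = -2 + (725 + 20010) = -2 + 20735 = 20733)
1/((E - v) + q(259, 93)) = 1/((20733 - 1*1485) + (312 + 259*93)) = 1/((20733 - 1485) + (312 + 24087)) = 1/(19248 + 24399) = 1/43647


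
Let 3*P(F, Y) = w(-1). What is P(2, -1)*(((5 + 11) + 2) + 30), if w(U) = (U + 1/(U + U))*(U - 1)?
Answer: 48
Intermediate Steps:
w(U) = (-1 + U)*(U + 1/(2*U)) (w(U) = (U + 1/(2*U))*(-1 + U) = (-1 + U)*(U + 1/(2*U)))
P(F, Y) = 1 (P(F, Y) = (½ + (-1)² - 1*(-1) - ½/(-1))/3 = (½ + 1 + 1 - ½*(-1))/3 = (½ + 1 + 1 + ½)/3 = (⅓)*3 = 1)
P(2, -1)*(((5 + 11) + 2) + 30) = 1*(((5 + 11) + 2) + 30) = 1*((16 + 2) + 30) = 1*(18 + 30) = 1*48 = 48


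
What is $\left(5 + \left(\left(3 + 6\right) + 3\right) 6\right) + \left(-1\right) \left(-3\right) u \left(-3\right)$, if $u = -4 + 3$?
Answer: $86$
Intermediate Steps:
$u = -1$
$\left(5 + \left(\left(3 + 6\right) + 3\right) 6\right) + \left(-1\right) \left(-3\right) u \left(-3\right) = \left(5 + \left(\left(3 + 6\right) + 3\right) 6\right) + \left(-1\right) \left(-3\right) \left(-1\right) \left(-3\right) = \left(5 + \left(9 + 3\right) 6\right) + 3 \left(-1\right) \left(-3\right) = \left(5 + 12 \cdot 6\right) - -9 = \left(5 + 72\right) + 9 = 77 + 9 = 86$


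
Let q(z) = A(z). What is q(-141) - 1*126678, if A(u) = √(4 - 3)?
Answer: -126677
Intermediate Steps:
A(u) = 1 (A(u) = √1 = 1)
q(z) = 1
q(-141) - 1*126678 = 1 - 1*126678 = 1 - 126678 = -126677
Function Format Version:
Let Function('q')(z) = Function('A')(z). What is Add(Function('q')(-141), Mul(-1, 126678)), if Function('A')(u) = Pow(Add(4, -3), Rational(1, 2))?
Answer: -126677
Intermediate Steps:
Function('A')(u) = 1 (Function('A')(u) = Pow(1, Rational(1, 2)) = 1)
Function('q')(z) = 1
Add(Function('q')(-141), Mul(-1, 126678)) = Add(1, Mul(-1, 126678)) = Add(1, -126678) = -126677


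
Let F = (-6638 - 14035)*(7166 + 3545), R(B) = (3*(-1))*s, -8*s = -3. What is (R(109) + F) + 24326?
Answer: -1771233425/8 ≈ -2.2140e+8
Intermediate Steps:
s = 3/8 (s = -1/8*(-3) = 3/8 ≈ 0.37500)
R(B) = -9/8 (R(B) = (3*(-1))*(3/8) = -3*3/8 = -9/8)
F = -221428503 (F = -20673*10711 = -221428503)
(R(109) + F) + 24326 = (-9/8 - 221428503) + 24326 = -1771428033/8 + 24326 = -1771233425/8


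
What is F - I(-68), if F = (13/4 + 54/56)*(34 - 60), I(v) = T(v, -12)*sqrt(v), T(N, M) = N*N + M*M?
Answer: -767/7 - 9536*I*sqrt(17) ≈ -109.57 - 39318.0*I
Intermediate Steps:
T(N, M) = M**2 + N**2 (T(N, M) = N**2 + M**2 = M**2 + N**2)
I(v) = sqrt(v)*(144 + v**2) (I(v) = ((-12)**2 + v**2)*sqrt(v) = (144 + v**2)*sqrt(v) = sqrt(v)*(144 + v**2))
F = -767/7 (F = (13*(1/4) + 54*(1/56))*(-26) = (13/4 + 27/28)*(-26) = (59/14)*(-26) = -767/7 ≈ -109.57)
F - I(-68) = -767/7 - sqrt(-68)*(144 + (-68)**2) = -767/7 - 2*I*sqrt(17)*(144 + 4624) = -767/7 - 2*I*sqrt(17)*4768 = -767/7 - 9536*I*sqrt(17)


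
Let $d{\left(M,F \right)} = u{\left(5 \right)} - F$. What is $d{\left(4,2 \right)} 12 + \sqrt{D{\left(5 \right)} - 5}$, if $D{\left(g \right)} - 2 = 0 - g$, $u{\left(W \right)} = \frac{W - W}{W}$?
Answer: $-24 + 2 i \sqrt{2} \approx -24.0 + 2.8284 i$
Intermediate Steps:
$u{\left(W \right)} = 0$ ($u{\left(W \right)} = \frac{0}{W} = 0$)
$D{\left(g \right)} = 2 - g$ ($D{\left(g \right)} = 2 + \left(0 - g\right) = 2 - g$)
$d{\left(M,F \right)} = - F$ ($d{\left(M,F \right)} = 0 - F = - F$)
$d{\left(4,2 \right)} 12 + \sqrt{D{\left(5 \right)} - 5} = \left(-1\right) 2 \cdot 12 + \sqrt{\left(2 - 5\right) - 5} = \left(-2\right) 12 + \sqrt{\left(2 - 5\right) - 5} = -24 + \sqrt{-3 - 5} = -24 + \sqrt{-8} = -24 + 2 i \sqrt{2}$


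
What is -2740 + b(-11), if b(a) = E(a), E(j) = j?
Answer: -2751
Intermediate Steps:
b(a) = a
-2740 + b(-11) = -2740 - 11 = -2751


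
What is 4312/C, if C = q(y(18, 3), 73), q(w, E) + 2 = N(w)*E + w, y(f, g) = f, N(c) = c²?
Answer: 1078/5917 ≈ 0.18219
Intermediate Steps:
q(w, E) = -2 + w + E*w² (q(w, E) = -2 + (w²*E + w) = -2 + (E*w² + w) = -2 + (w + E*w²) = -2 + w + E*w²)
C = 23668 (C = -2 + 18 + 73*18² = -2 + 18 + 73*324 = -2 + 18 + 23652 = 23668)
4312/C = 4312/23668 = 4312*(1/23668) = 1078/5917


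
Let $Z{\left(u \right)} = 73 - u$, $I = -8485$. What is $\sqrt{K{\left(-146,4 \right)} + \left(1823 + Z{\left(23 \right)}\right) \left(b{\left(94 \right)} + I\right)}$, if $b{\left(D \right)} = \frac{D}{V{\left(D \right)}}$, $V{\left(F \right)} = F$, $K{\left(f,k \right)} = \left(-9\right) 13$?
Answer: $i \sqrt{15890649} \approx 3986.3 i$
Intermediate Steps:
$K{\left(f,k \right)} = -117$
$b{\left(D \right)} = 1$ ($b{\left(D \right)} = \frac{D}{D} = 1$)
$\sqrt{K{\left(-146,4 \right)} + \left(1823 + Z{\left(23 \right)}\right) \left(b{\left(94 \right)} + I\right)} = \sqrt{-117 + \left(1823 + \left(73 - 23\right)\right) \left(1 - 8485\right)} = \sqrt{-117 + \left(1823 + \left(73 - 23\right)\right) \left(-8484\right)} = \sqrt{-117 + \left(1823 + 50\right) \left(-8484\right)} = \sqrt{-117 + 1873 \left(-8484\right)} = \sqrt{-117 - 15890532} = \sqrt{-15890649} = i \sqrt{15890649}$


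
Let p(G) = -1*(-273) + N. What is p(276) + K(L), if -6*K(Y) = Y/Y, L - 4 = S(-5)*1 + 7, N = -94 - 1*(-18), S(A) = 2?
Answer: 1181/6 ≈ 196.83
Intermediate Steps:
N = -76 (N = -94 + 18 = -76)
L = 13 (L = 4 + (2*1 + 7) = 4 + (2 + 7) = 4 + 9 = 13)
p(G) = 197 (p(G) = -1*(-273) - 76 = 273 - 76 = 197)
K(Y) = -⅙ (K(Y) = -Y/(6*Y) = -⅙*1 = -⅙)
p(276) + K(L) = 197 - ⅙ = 1181/6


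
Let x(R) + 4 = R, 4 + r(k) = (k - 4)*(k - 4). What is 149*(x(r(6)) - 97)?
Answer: -15049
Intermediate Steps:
r(k) = -4 + (-4 + k)**2 (r(k) = -4 + (k - 4)*(k - 4) = -4 + (-4 + k)*(-4 + k) = -4 + (-4 + k)**2)
x(R) = -4 + R
149*(x(r(6)) - 97) = 149*((-4 + (-4 + (-4 + 6)**2)) - 97) = 149*((-4 + (-4 + 2**2)) - 97) = 149*((-4 + (-4 + 4)) - 97) = 149*((-4 + 0) - 97) = 149*(-4 - 97) = 149*(-101) = -15049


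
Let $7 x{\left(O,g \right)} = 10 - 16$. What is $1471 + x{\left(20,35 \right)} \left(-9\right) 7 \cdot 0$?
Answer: $1471$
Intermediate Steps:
$x{\left(O,g \right)} = - \frac{6}{7}$ ($x{\left(O,g \right)} = \frac{10 - 16}{7} = \frac{1}{7} \left(-6\right) = - \frac{6}{7}$)
$1471 + x{\left(20,35 \right)} \left(-9\right) 7 \cdot 0 = 1471 - \frac{6 \left(-9\right) 7 \cdot 0}{7} = 1471 - \frac{6 \left(\left(-63\right) 0\right)}{7} = 1471 - 0 = 1471 + 0 = 1471$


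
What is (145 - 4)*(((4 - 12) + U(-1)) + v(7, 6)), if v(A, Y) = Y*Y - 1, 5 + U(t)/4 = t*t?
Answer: 1551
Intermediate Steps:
U(t) = -20 + 4*t**2 (U(t) = -20 + 4*(t*t) = -20 + 4*t**2)
v(A, Y) = -1 + Y**2 (v(A, Y) = Y**2 - 1 = -1 + Y**2)
(145 - 4)*(((4 - 12) + U(-1)) + v(7, 6)) = (145 - 4)*(((4 - 12) + (-20 + 4*(-1)**2)) + (-1 + 6**2)) = 141*((-8 + (-20 + 4*1)) + (-1 + 36)) = 141*((-8 + (-20 + 4)) + 35) = 141*((-8 - 16) + 35) = 141*(-24 + 35) = 141*11 = 1551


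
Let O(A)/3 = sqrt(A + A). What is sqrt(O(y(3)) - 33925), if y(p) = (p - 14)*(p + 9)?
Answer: sqrt(-33925 + 6*I*sqrt(66)) ≈ 0.132 + 184.19*I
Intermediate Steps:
y(p) = (-14 + p)*(9 + p)
O(A) = 3*sqrt(2)*sqrt(A) (O(A) = 3*sqrt(A + A) = 3*sqrt(2*A) = 3*(sqrt(2)*sqrt(A)) = 3*sqrt(2)*sqrt(A))
sqrt(O(y(3)) - 33925) = sqrt(3*sqrt(2)*sqrt(-126 + 3**2 - 5*3) - 33925) = sqrt(3*sqrt(2)*sqrt(-126 + 9 - 15) - 33925) = sqrt(3*sqrt(2)*sqrt(-132) - 33925) = sqrt(3*sqrt(2)*(2*I*sqrt(33)) - 33925) = sqrt(6*I*sqrt(66) - 33925) = sqrt(-33925 + 6*I*sqrt(66))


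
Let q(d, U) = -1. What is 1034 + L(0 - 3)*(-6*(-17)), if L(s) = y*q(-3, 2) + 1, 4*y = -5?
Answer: 2527/2 ≈ 1263.5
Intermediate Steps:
y = -5/4 (y = (1/4)*(-5) = -5/4 ≈ -1.2500)
L(s) = 9/4 (L(s) = -5/4*(-1) + 1 = 5/4 + 1 = 9/4)
1034 + L(0 - 3)*(-6*(-17)) = 1034 + 9*(-6*(-17))/4 = 1034 + (9/4)*102 = 1034 + 459/2 = 2527/2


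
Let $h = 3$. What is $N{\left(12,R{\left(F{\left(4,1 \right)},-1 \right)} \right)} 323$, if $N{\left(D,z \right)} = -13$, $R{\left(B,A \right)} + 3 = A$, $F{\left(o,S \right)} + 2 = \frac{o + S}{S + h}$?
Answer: $-4199$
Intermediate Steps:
$F{\left(o,S \right)} = -2 + \frac{S + o}{3 + S}$ ($F{\left(o,S \right)} = -2 + \frac{o + S}{S + 3} = -2 + \frac{S + o}{3 + S}$)
$R{\left(B,A \right)} = -3 + A$
$N{\left(12,R{\left(F{\left(4,1 \right)},-1 \right)} \right)} 323 = \left(-13\right) 323 = -4199$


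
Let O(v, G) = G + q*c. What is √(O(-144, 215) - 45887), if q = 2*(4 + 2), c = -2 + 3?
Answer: 2*I*√11415 ≈ 213.68*I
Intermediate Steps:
c = 1
q = 12 (q = 2*6 = 12)
O(v, G) = 12 + G (O(v, G) = G + 12*1 = G + 12 = 12 + G)
√(O(-144, 215) - 45887) = √((12 + 215) - 45887) = √(227 - 45887) = √(-45660) = 2*I*√11415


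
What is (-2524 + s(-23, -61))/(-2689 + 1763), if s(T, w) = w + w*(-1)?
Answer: 1262/463 ≈ 2.7257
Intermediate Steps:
s(T, w) = 0 (s(T, w) = w - w = 0)
(-2524 + s(-23, -61))/(-2689 + 1763) = (-2524 + 0)/(-2689 + 1763) = -2524/(-926) = -2524*(-1/926) = 1262/463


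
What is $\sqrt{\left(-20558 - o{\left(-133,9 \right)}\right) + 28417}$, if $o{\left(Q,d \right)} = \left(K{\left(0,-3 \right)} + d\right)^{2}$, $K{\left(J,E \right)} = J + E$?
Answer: $\sqrt{7823} \approx 88.448$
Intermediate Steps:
$K{\left(J,E \right)} = E + J$
$o{\left(Q,d \right)} = \left(-3 + d\right)^{2}$ ($o{\left(Q,d \right)} = \left(\left(-3 + 0\right) + d\right)^{2} = \left(-3 + d\right)^{2}$)
$\sqrt{\left(-20558 - o{\left(-133,9 \right)}\right) + 28417} = \sqrt{\left(-20558 - \left(-3 + 9\right)^{2}\right) + 28417} = \sqrt{\left(-20558 - 6^{2}\right) + 28417} = \sqrt{\left(-20558 - 36\right) + 28417} = \sqrt{-20594 + 28417} = \sqrt{7823}$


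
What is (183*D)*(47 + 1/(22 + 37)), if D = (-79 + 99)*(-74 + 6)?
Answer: -690393120/59 ≈ -1.1702e+7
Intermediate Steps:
D = -1360 (D = 20*(-68) = -1360)
(183*D)*(47 + 1/(22 + 37)) = (183*(-1360))*(47 + 1/(22 + 37)) = -248880*(47 + 1/59) = -248880*2774/59 = -690393120/59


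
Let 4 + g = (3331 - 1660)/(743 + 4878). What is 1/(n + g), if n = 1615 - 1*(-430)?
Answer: 5621/11474132 ≈ 0.00048988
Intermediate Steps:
g = -20813/5621 (g = -4 + (3331 - 1660)/(743 + 4878) = -4 + 1671/5621 = -20813/5621 ≈ -3.7027)
n = 2045 (n = 1615 + 430 = 2045)
1/(n + g) = 1/(2045 - 20813/5621) = 1/(11474132/5621) = 5621/11474132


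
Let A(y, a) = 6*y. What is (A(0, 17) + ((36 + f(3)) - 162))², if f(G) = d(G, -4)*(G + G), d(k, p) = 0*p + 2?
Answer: 12996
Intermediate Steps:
d(k, p) = 2 (d(k, p) = 0 + 2 = 2)
f(G) = 4*G (f(G) = 2*(G + G) = 2*(2*G) = 4*G)
(A(0, 17) + ((36 + f(3)) - 162))² = (6*0 + ((36 + 4*3) - 162))² = (0 + ((36 + 12) - 162))² = (0 + (48 - 162))² = (0 - 114)² = (-114)² = 12996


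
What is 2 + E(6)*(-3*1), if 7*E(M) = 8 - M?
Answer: 8/7 ≈ 1.1429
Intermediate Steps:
E(M) = 8/7 - M/7 (E(M) = (8 - M)/7 = 8/7 - M/7)
2 + E(6)*(-3*1) = 2 + (8/7 - ⅐*6)*(-3*1) = 2 + (8/7 - 6/7)*(-3) = 2 + (2/7)*(-3) = 2 - 6/7 = 8/7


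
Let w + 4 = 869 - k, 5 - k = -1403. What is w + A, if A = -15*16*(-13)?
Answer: 2577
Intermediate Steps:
k = 1408 (k = 5 - 1*(-1403) = 5 + 1403 = 1408)
A = 3120 (A = -240*(-13) = 3120)
w = -543 (w = -4 + (869 - 1*1408) = -4 + (869 - 1408) = -4 - 539 = -543)
w + A = -543 + 3120 = 2577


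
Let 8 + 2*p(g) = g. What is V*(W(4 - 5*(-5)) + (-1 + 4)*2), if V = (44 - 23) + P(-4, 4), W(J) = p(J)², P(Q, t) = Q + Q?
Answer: 6045/4 ≈ 1511.3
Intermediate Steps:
P(Q, t) = 2*Q
p(g) = -4 + g/2
W(J) = (-4 + J/2)²
V = 13 (V = (44 - 23) + 2*(-4) = 21 - 8 = 13)
V*(W(4 - 5*(-5)) + (-1 + 4)*2) = 13*((-8 + (4 - 5*(-5)))²/4 + (-1 + 4)*2) = 13*((-8 + (4 + 25))²/4 + 3*2) = 13*((-8 + 29)²/4 + 6) = 13*((¼)*21² + 6) = 13*((¼)*441 + 6) = 13*(441/4 + 6) = 13*(465/4) = 6045/4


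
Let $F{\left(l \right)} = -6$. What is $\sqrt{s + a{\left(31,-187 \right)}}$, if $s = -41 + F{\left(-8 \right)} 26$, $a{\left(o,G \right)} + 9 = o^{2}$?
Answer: $\sqrt{755} \approx 27.477$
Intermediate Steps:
$a{\left(o,G \right)} = -9 + o^{2}$
$s = -197$ ($s = -41 - 156 = -197$)
$\sqrt{s + a{\left(31,-187 \right)}} = \sqrt{-197 - \left(9 - 31^{2}\right)} = \sqrt{-197 + \left(-9 + 961\right)} = \sqrt{-197 + 952} = \sqrt{755}$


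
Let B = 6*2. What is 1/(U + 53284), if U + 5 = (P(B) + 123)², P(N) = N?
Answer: 1/71504 ≈ 1.3985e-5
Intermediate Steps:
B = 12
U = 18220 (U = -5 + (12 + 123)² = -5 + 135² = -5 + 18225 = 18220)
1/(U + 53284) = 1/(18220 + 53284) = 1/71504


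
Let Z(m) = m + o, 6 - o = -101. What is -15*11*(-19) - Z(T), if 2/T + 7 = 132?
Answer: 378498/125 ≈ 3028.0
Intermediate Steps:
o = 107 (o = 6 - 1*(-101) = 6 + 101 = 107)
T = 2/125 (T = 2/(-7 + 132) = 2/125 ≈ 0.016000)
Z(m) = 107 + m (Z(m) = m + 107 = 107 + m)
-15*11*(-19) - Z(T) = -15*11*(-19) - (107 + 2/125) = -165*(-19) - 1*13377/125 = 3135 - 13377/125 = 378498/125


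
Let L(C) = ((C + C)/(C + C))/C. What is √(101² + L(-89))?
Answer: 4*√5050127/89 ≈ 101.00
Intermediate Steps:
L(C) = 1/C (L(C) = ((2*C)/((2*C)))/C = ((2*C)*(1/(2*C)))/C = 1/C)
√(101² + L(-89)) = √(101² + 1/(-89)) = √(10201 - 1/89) = √(907888/89) = 4*√5050127/89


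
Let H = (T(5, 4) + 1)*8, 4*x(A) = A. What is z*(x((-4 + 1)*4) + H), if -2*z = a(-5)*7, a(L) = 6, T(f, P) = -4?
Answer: 567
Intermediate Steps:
x(A) = A/4
H = -24 (H = (-4 + 1)*8 = -3*8 = -24)
z = -21 (z = -3*7 = -½*42 = -21)
z*(x((-4 + 1)*4) + H) = -21*(((-4 + 1)*4)/4 - 24) = -21*((-3*4)/4 - 24) = -21*((¼)*(-12) - 24) = -21*(-3 - 24) = -21*(-27) = 567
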